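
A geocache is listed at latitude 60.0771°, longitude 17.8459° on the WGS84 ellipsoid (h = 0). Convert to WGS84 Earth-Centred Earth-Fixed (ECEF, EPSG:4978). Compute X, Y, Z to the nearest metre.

WGS84: a = 6378137 m, e² = 0.006694380; N(φ) = a/√(1−e²sin²φ) = 6394234.222 m.
X = (N+h)·cosφ·cosλ = 3036189.405 m; Y = (N+h)·cosφ·sinλ = 977497.503 m; Z = (N(1−e²)+h)·sinφ = 5504767.096 m.

X 3036189 m, Y 977498 m, Z 5504767 m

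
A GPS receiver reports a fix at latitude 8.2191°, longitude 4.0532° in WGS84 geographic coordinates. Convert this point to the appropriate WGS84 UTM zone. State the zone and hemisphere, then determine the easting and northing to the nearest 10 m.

Longitude 4.0532° lies in the 6° band [0°, 6°), giving zone 31; latitude is north of the equator, so 31N.
Zone 31 central meridian λ₀ = 6×31 − 183 = 3°; Δλ = +1.0532°.
Transverse Mercator on WGS84 with k₀ = 0.9996 gives E = 616005.284 m, N = 908672.259 m.

Zone 31N: E 616010 m, N 908670 m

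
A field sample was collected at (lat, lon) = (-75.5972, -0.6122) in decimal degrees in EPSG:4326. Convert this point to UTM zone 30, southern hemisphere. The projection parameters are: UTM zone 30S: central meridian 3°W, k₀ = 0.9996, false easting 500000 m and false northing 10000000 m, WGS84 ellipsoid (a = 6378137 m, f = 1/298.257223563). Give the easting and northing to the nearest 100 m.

E 566300 m, N 1608400 m

Zone 30 central meridian λ₀ = 6×30 − 183 = -3°; Δλ = +2.3878°.
Transverse Mercator on WGS84 with k₀ = 0.9996 gives E = 566281.761 m, N = 1608421.664 m.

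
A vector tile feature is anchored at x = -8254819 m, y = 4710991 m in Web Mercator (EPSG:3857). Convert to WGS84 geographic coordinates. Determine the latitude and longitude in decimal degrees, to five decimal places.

R = 6378137 m. λ = x/R = -74.15430075°.
φ = 2·arctan(exp(y/R)) − 90° = 2·arctan(2.09304) − 90° = 38.92539728°.

lat 38.92540°, lon -74.15430°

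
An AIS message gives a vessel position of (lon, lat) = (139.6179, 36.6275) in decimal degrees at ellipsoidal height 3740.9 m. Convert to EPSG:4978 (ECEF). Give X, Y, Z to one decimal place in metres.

WGS84: a = 6378137 m, e² = 0.006694380; N(φ) = a/√(1−e²sin²φ) = 6385749.590 m.
X = (N+h)·cosφ·cosλ = -3906028.000 m; Y = (N+h)·cosφ·sinλ = 3322186.777 m; Z = (N(1−e²)+h)·sinφ = 3786530.490 m.

X -3906028.0 m, Y 3322186.8 m, Z 3786530.5 m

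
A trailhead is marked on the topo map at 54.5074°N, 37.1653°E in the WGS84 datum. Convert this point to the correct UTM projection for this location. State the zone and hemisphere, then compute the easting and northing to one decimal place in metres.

Zone 37N: E 381210.1 m, N 6041526.4 m

Longitude 37.1653° lies in the 6° band [36°, 42°), giving zone 37; latitude is north of the equator, so 37N.
Zone 37 central meridian λ₀ = 6×37 − 183 = 39°; Δλ = -1.8347°.
Transverse Mercator on WGS84 with k₀ = 0.9996 gives E = 381210.088 m, N = 6041526.370 m.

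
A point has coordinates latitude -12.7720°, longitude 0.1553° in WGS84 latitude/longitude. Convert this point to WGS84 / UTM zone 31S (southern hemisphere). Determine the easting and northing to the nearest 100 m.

E 191100 m, N 8586400 m

Zone 31 central meridian λ₀ = 6×31 − 183 = 3°; Δλ = -2.8447°.
Transverse Mercator on WGS84 with k₀ = 0.9996 gives E = 191122.398 m, N = 8586381.560 m.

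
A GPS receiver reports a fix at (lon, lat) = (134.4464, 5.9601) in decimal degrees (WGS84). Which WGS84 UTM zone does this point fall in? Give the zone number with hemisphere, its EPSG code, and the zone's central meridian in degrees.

Zone 53N (EPSG:32653), central meridian 135°

UTM zone = ⌊(λ + 180)/6⌋ + 1; 134.4464° ∈ [132°, 138°) → zone 53.
Hemisphere: N (φ ≥ 0).
Central meridian λ₀ = 6×53 − 183 = 135°.
EPSG code: 32653.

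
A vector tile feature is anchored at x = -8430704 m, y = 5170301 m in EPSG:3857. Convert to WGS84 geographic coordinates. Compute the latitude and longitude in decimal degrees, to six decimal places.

lat 42.062198°, lon -75.734303°

R = 6378137 m. λ = x/R = -75.73430259°.
φ = 2·arctan(exp(y/R)) − 90° = 2·arctan(2.24932) − 90° = 42.06219826°.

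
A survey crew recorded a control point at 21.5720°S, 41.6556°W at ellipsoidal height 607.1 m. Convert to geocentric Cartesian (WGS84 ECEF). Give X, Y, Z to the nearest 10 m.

WGS84: a = 6378137 m, e² = 0.006694380; N(φ) = a/√(1−e²sin²φ) = 6381024.924 m.
X = (N+h)·cosφ·cosλ = 4434085.885 m; Y = (N+h)·cosφ·sinλ = -3944466.931 m; Z = (N(1−e²)+h)·sinφ = -2330629.736 m.

X 4434090 m, Y -3944470 m, Z -2330630 m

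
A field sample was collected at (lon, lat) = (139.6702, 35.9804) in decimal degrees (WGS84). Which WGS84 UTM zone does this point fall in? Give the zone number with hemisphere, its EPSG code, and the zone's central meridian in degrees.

Zone 54N (EPSG:32654), central meridian 141°

UTM zone = ⌊(λ + 180)/6⌋ + 1; 139.6702° ∈ [138°, 144°) → zone 54.
Hemisphere: N (φ ≥ 0).
Central meridian λ₀ = 6×54 − 183 = 141°.
EPSG code: 32654.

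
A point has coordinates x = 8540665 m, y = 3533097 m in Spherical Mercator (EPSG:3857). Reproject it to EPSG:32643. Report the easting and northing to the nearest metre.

E 665721 m, N 3345481 m

Web Mercator inverse (R = 6378137 m) → φ = 30.22959957°, λ = 76.72209906°.
UTM 43N forward: E = 665721.192 m, N = 3345481.402 m.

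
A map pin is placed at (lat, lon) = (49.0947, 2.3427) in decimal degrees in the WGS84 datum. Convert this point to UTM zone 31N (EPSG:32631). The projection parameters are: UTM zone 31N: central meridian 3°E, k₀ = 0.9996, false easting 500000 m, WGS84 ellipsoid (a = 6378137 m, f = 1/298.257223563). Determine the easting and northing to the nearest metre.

Zone 31 central meridian λ₀ = 6×31 − 183 = 3°; Δλ = -0.6573°.
Transverse Mercator on WGS84 with k₀ = 0.9996 gives E = 452014.780 m, N = 5438191.250 m.

E 452015 m, N 5438191 m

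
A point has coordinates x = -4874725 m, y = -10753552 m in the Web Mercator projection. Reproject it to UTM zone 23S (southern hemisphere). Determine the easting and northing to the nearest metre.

Web Mercator inverse (R = 6378137 m) → φ = -69.00890099°, λ = -43.79039973°.
UTM 23S forward: E = 548354.796 m, N = 2344168.789 m.

E 548355 m, N 2344169 m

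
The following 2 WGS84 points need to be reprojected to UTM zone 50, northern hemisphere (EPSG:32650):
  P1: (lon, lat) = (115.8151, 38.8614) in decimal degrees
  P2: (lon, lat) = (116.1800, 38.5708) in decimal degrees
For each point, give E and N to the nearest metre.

P1: E 397196 m, N 4302063 m; P2: E 428567 m, N 4269468 m

UTM zone 50N: λ₀ = 117°, k₀ = 0.9996.
P1 (38.8614°, 115.8151°) → (397195.985, 4302063.205) m.
P2 (38.5708°, 116.1800°) → (428567.242, 4269468.265) m.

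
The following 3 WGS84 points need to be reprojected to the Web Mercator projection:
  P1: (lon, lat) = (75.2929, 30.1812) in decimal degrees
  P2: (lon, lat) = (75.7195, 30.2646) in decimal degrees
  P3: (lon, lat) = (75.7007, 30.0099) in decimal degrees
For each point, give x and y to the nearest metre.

Web Mercator: x = R·λ, y = R·ln tan(π/4+φ/2), R = 6378137 m.
P1 (30.1812°, 75.2929°) → (8381567.288, 3526862.743) m.
P2 (30.2646°, 75.7195°) → (8429056.183, 3537607.251) m.
P3 (30.0099°, 75.7007°) → (8426963.377, 3504822.460) m.

P1: x 8381567 m, y 3526863 m; P2: x 8429056 m, y 3537607 m; P3: x 8426963 m, y 3504822 m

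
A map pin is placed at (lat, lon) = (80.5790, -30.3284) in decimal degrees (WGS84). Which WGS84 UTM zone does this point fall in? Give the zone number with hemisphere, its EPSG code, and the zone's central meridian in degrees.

UTM zone = ⌊(λ + 180)/6⌋ + 1; -30.3284° ∈ [-36°, -30°) → zone 25.
Hemisphere: N (φ ≥ 0).
Central meridian λ₀ = 6×25 − 183 = -33°.
EPSG code: 32625.

Zone 25N (EPSG:32625), central meridian -33°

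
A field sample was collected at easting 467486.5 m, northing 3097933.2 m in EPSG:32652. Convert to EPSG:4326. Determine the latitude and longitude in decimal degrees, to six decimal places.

lat 28.006200°, lon 128.669300°

Zone 52N: λ₀ = 129°, k₀ = 0.9996, false easting 500000 m.
Meridian distance M = (N − FN)/k₀ = 3099172.9 m.
Inverse transverse Mercator on WGS84 gives φ = 28.00619967°, λ = 128.66929999°.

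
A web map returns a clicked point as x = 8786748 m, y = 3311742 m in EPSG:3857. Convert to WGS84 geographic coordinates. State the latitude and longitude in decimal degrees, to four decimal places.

R = 6378137 m. λ = x/R = 78.93270026°.
φ = 2·arctan(exp(y/R)) − 90° = 2·arctan(1.68074) − 90° = 28.49670113°.

lat 28.4967°, lon 78.9327°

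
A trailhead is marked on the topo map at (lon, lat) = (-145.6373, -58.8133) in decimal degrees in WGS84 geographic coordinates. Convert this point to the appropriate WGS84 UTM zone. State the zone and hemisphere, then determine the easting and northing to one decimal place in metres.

Longitude -145.6373° lies in the 6° band [-150°, -144°), giving zone 6; latitude is south of the equator, so 6S.
Zone 6 central meridian λ₀ = 6×6 − 183 = -147°; Δλ = +1.3627°.
Transverse Mercator on WGS84 with k₀ = 0.9996 gives E = 578710.221 m, N = 3479936.035 m.

Zone 6S: E 578710.2 m, N 3479936.0 m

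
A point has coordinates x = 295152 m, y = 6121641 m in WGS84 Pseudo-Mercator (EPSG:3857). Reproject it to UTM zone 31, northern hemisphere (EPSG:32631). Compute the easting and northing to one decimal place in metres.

Web Mercator inverse (R = 6378137 m) → φ = 48.08880165°, λ = 2.65139553°.
UTM 31N forward: E = 474040.349 m, N = 5326229.006 m.

E 474040.3 m, N 5326229.0 m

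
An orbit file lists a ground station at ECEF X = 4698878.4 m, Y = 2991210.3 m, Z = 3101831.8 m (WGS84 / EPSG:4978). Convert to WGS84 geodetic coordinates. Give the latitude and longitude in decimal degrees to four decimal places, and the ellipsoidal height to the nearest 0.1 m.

λ = atan2(Y, X) = 32.48000012°; p = √(X²+Y²) = 5570170.3 m.
Bowring's method on WGS84 (a = 6378137 m, b = 6356752.314 m) gives φ = 29.27570036°, h = 2534.986 m.

lat 29.2757°, lon 32.4800°, h 2535.0 m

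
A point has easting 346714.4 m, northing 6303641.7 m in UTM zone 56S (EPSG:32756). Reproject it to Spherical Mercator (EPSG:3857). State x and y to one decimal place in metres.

Unproject from UTM 56S (λ₀ = 153°) → φ = -33.39559979°, λ = 151.35179994°.
Web Mercator (R = 6378137 m): x = 16848405.300 m, y = -3947931.713 m.

x 16848405.3 m, y -3947931.7 m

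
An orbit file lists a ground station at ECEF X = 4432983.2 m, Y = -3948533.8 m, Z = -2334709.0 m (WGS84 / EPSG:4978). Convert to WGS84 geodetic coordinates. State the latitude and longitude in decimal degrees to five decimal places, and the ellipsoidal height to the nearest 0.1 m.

λ = atan2(Y, X) = -41.69200007°; p = √(X²+Y²) = 5936519.1 m.
Bowring's method on WGS84 (a = 6378137 m, b = 6356752.314 m) gives φ = -21.60000003°, h = 3856.348 m.

lat -21.60000°, lon -41.69200°, h 3856.3 m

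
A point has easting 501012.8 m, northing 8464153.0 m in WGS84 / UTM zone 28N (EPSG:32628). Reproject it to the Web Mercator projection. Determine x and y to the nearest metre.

x -1665540 m, y 13497573 m

Unproject from UTM 28N (λ₀ = -15°) → φ = 76.25959978°, λ = -14.96180167°.
Web Mercator (R = 6378137 m): x = -1665540.144 m, y = 13497572.816 m.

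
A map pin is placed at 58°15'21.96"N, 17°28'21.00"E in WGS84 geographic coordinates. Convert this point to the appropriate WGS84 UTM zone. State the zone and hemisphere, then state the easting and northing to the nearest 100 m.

Longitude 17.4725° lies in the 6° band [12°, 18°), giving zone 33; latitude is north of the equator, so 33N.
Zone 33 central meridian λ₀ = 6×33 − 183 = 15°; Δλ = +2.4725°.
Transverse Mercator on WGS84 with k₀ = 0.9996 gives E = 645082.512 m, N = 6459885.897 m.

Zone 33N: E 645100 m, N 6459900 m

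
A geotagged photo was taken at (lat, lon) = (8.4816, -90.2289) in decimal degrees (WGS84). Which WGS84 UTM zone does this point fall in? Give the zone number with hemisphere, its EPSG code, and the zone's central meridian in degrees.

UTM zone = ⌊(λ + 180)/6⌋ + 1; -90.2289° ∈ [-96°, -90°) → zone 15.
Hemisphere: N (φ ≥ 0).
Central meridian λ₀ = 6×15 − 183 = -93°.
EPSG code: 32615.

Zone 15N (EPSG:32615), central meridian -93°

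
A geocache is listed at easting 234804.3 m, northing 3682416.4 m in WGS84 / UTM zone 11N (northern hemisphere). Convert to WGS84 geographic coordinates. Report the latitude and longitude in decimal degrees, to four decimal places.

lat 33.2482°, lon -119.8464°

Zone 11N: λ₀ = -117°, k₀ = 0.9996, false easting 500000 m.
Meridian distance M = (N − FN)/k₀ = 3683890.0 m.
Inverse transverse Mercator on WGS84 gives φ = 33.24820012°, λ = -119.84640021°.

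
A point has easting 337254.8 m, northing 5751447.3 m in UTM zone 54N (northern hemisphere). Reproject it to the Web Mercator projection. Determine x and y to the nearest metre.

x 15432778 m, y 6780260 m

Unproject from UTM 54N (λ₀ = 141°) → φ = 51.89000010°, λ = 138.63500013°.
Web Mercator (R = 6378137 m): x = 15432777.620 m, y = 6780260.446 m.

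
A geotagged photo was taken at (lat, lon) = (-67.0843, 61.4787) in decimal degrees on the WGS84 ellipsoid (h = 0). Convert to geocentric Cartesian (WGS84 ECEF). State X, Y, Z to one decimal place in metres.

X 1189214.9 m, Y 2188320.9 m, Z -5852080.4 m

WGS84: a = 6378137 m, e² = 0.006694380; N(φ) = a/√(1−e²sin²φ) = 6396326.571 m.
X = (N+h)·cosφ·cosλ = 1189214.870 m; Y = (N+h)·cosφ·sinλ = 2188320.912 m; Z = (N(1−e²)+h)·sinφ = -5852080.371 m.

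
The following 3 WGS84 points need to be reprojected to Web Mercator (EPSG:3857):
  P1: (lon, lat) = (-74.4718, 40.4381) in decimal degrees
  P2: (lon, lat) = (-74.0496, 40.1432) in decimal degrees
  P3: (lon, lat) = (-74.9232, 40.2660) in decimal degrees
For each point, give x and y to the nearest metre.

Web Mercator: x = R·λ, y = R·ln tan(π/4+φ/2), R = 6378137 m.
P1 (40.4381°, -74.4718°) → (-8290162.854, 4929811.513) m.
P2 (40.1432°, -74.0496°) → (-8243163.765, 4886773.586) m.
P3 (40.2660°, -74.9232°) → (-8340412.473, 4904672.301) m.

P1: x -8290163 m, y 4929812 m; P2: x -8243164 m, y 4886774 m; P3: x -8340412 m, y 4904672 m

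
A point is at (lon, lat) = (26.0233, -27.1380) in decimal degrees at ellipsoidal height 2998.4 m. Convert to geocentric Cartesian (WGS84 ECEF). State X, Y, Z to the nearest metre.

WGS84: a = 6378137 m, e² = 0.006694380; N(φ) = a/√(1−e²sin²φ) = 6382583.470 m.
X = (N+h)·cosφ·cosλ = 5106470.205 m; Y = (N+h)·cosφ·sinλ = 2493163.037 m; Z = (N(1−e²)+h)·sinφ = -2893199.292 m.

X 5106470 m, Y 2493163 m, Z -2893199 m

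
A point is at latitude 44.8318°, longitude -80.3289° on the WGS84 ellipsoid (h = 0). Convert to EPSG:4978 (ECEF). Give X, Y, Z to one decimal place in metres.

WGS84: a = 6378137 m, e² = 0.006694380; N(φ) = a/√(1−e²sin²φ) = 6388775.303 m.
X = (N+h)·cosφ·cosλ = 761137.032 m; Y = (N+h)·cosφ·sinλ = -4466398.686 m; Z = (N(1−e²)+h)·sinφ = 4474111.725 m.

X 761137.0 m, Y -4466398.7 m, Z 4474111.7 m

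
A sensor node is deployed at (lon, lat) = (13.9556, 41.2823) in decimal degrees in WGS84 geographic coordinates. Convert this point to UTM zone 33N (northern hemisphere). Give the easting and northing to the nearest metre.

E 412540 m, N 4570622 m

Zone 33 central meridian λ₀ = 6×33 − 183 = 15°; Δλ = -1.0444°.
Transverse Mercator on WGS84 with k₀ = 0.9996 gives E = 412539.558 m, N = 4570621.760 m.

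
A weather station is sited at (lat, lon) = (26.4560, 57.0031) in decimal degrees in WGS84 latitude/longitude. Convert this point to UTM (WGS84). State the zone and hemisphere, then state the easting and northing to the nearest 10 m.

Zone 40N: E 500310 m, N 2926180 m

Longitude 57.0031° lies in the 6° band [54°, 60°), giving zone 40; latitude is north of the equator, so 40N.
Zone 40 central meridian λ₀ = 6×40 − 183 = 57°; Δλ = +0.0031°.
Transverse Mercator on WGS84 with k₀ = 0.9996 gives E = 500309.033 m, N = 2926184.558 m.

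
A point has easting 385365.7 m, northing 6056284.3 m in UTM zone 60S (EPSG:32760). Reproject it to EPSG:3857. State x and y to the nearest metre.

x 19562619 m, y -4249911 m

Unproject from UTM 60S (λ₀ = 177°) → φ = -35.63059983°, λ = 175.73400044°.
Web Mercator (R = 6378137 m): x = 19562619.444 m, y = -4249910.804 m.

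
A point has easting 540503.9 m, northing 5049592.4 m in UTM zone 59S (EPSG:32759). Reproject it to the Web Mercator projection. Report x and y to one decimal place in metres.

Unproject from UTM 59S (λ₀ = 171°) → φ = -44.70590001°, λ = 171.51130014°.
Web Mercator (R = 6378137 m): x = 19092550.597 m, y = -5575339.684 m.

x 19092550.6 m, y -5575339.7 m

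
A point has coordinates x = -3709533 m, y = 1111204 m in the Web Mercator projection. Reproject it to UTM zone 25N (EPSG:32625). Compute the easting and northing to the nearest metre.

E 464560 m, N 1097911 m

Web Mercator inverse (R = 6378137 m) → φ = 9.93199755°, λ = -33.32330191°.
UTM 25N forward: E = 464560.043 m, N = 1097911.162 m.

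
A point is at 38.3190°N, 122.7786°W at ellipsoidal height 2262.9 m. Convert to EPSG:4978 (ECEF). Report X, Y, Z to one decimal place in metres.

WGS84: a = 6378137 m, e² = 0.006694380; N(φ) = a/√(1−e²sin²φ) = 6386360.408 m.
X = (N+h)·cosφ·cosλ = -2713645.034 m; Y = (N+h)·cosφ·sinλ = -4214208.780 m; Z = (N(1−e²)+h)·sinφ = 3934688.771 m.

X -2713645.0 m, Y -4214208.8 m, Z 3934688.8 m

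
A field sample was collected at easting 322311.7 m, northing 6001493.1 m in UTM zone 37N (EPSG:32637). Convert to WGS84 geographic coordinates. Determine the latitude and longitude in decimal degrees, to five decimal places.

lat 54.13080°, lon 36.28040°

Zone 37N: λ₀ = 39°, k₀ = 0.9996, false easting 500000 m.
Meridian distance M = (N − FN)/k₀ = 6003894.7 m.
Inverse transverse Mercator on WGS84 gives φ = 54.13079989°, λ = 36.28040073°.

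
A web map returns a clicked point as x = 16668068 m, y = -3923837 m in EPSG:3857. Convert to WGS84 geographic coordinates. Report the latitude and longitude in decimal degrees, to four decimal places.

lat -33.2147°, lon 149.7318°

R = 6378137 m. λ = x/R = 149.73180241°.
φ = 2·arctan(exp(y/R)) − 90° = 2·arctan(0.54053) − 90° = -33.21470304°.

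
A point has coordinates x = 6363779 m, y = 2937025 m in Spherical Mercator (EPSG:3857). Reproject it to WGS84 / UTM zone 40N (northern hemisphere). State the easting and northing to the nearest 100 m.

E 516800 m, N 2820100 m

Web Mercator inverse (R = 6378137 m) → φ = 25.49789645°, λ = 57.16679940°.
UTM 40N forward: E = 516763.232 m, N = 2820091.470 m.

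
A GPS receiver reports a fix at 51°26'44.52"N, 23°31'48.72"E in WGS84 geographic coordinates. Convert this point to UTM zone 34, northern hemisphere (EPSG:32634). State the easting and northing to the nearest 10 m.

Zone 34 central meridian λ₀ = 6×34 − 183 = 21°; Δλ = +2.5302°.
Transverse Mercator on WGS84 with k₀ = 0.9996 gives E = 675824.031 m, N = 5702427.159 m.

E 675820 m, N 5702430 m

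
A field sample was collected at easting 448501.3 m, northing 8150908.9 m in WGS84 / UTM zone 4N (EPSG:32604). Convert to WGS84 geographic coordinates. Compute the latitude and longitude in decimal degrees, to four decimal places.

Zone 4N: λ₀ = -159°, k₀ = 0.9996, false easting 500000 m.
Meridian distance M = (N − FN)/k₀ = 8154170.6 m.
Inverse transverse Mercator on WGS84 gives φ = 73.44580028°, λ = -160.61950070°.

lat 73.4458°, lon -160.6195°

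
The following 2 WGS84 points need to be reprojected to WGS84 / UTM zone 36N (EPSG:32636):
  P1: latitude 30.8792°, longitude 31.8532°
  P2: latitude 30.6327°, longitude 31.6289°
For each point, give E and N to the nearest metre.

UTM zone 36N: λ₀ = 33°, k₀ = 0.9996.
P1 (30.8792°, 31.8532°) → (390378.265, 3416777.477) m.
P2 (30.6327°, 31.6289°) → (368601.402, 3389698.207) m.

P1: E 390378 m, N 3416777 m; P2: E 368601 m, N 3389698 m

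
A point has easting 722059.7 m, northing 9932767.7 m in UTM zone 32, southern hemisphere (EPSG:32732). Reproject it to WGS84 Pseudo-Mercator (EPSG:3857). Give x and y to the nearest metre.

Unproject from UTM 32S (λ₀ = 9°) → φ = -0.60790022°, λ = 10.99529999°.
Web Mercator (R = 6378137 m): x = 1223991.196 m, y = -67672.412 m.

x 1223991 m, y -67672 m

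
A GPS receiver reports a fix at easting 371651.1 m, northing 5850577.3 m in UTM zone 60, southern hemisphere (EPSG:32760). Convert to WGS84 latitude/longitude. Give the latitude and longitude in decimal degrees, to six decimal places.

lat -37.482800°, lon 175.548300°

Zone 60S: λ₀ = 177°, k₀ = 0.9996, false easting 500000 m, false northing 10000000 m.
Meridian distance M = (N − FN)/k₀ = -4151083.1 m.
Inverse transverse Mercator on WGS84 gives φ = -37.48279999°, λ = 175.54829994°.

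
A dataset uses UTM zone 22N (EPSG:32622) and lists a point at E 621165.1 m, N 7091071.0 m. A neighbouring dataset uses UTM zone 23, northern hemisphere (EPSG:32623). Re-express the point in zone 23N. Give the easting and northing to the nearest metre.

UTM 22N → geographic: φ = 63.92559962°, λ = -48.52889968°.
UTM 23N (λ₀ = -45°) forward: E = 327002.215 m, N = 7093510.997 m.

E 327002 m, N 7093511 m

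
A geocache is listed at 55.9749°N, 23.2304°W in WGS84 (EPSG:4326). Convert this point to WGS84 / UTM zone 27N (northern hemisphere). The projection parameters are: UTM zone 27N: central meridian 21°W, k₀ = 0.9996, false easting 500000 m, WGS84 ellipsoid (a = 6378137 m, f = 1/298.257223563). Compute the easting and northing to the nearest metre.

E 360818 m, N 6205532 m

Zone 27 central meridian λ₀ = 6×27 − 183 = -21°; Δλ = -2.2304°.
Transverse Mercator on WGS84 with k₀ = 0.9996 gives E = 360817.810 m, N = 6205531.717 m.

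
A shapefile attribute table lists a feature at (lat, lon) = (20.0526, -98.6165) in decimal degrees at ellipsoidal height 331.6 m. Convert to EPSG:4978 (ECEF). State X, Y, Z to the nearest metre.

WGS84: a = 6378137 m, e² = 0.006694380; N(φ) = a/√(1−e²sin²φ) = 6380648.434 m.
X = (N+h)·cosφ·cosλ = -898044.589 m; Y = (N+h)·cosφ·sinλ = -5926499.412 m; Z = (N(1−e²)+h)·sinφ = 2173281.462 m.

X -898045 m, Y -5926499 m, Z 2173281 m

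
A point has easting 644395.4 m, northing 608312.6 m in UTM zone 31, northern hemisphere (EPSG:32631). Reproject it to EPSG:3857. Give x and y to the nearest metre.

x 479063 m, y 613423 m

Unproject from UTM 31N (λ₀ = 3°) → φ = 5.50200039°, λ = 4.30349987°.
Web Mercator (R = 6378137 m): x = 479063.414 m, y = 613423.376 m.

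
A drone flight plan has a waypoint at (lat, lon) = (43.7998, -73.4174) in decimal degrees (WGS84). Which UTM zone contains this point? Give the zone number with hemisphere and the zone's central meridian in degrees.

UTM zone = ⌊(λ + 180)/6⌋ + 1; -73.4174° ∈ [-78°, -72°) → zone 18.
Hemisphere: N (φ ≥ 0).
Central meridian λ₀ = 6×18 − 183 = -75°.

Zone 18N, central meridian -75°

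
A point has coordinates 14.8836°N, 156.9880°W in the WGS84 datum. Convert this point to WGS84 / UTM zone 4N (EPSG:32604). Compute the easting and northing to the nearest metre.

E 716460 m, N 1646428 m

Zone 4 central meridian λ₀ = 6×4 − 183 = -159°; Δλ = +2.0120°.
Transverse Mercator on WGS84 with k₀ = 0.9996 gives E = 716460.475 m, N = 1646428.206 m.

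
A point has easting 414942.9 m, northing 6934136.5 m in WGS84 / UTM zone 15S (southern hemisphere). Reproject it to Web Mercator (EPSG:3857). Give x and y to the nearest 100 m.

x -10448800 m, y -3213000 m

Unproject from UTM 15S (λ₀ = -93°) → φ = -27.71439996°, λ = -93.86279979°.
Web Mercator (R = 6378137 m): x = -10448759.077 m, y = -3213013.643 m.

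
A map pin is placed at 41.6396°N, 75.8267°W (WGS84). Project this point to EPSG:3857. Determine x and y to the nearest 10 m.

Web Mercator is spherical with R = a = 6378137 m.
x = R·λ = 6378137 × -1.323425576 = -8440989.633 m.
y = R·ln tan(π/4 + φ/2) = 6378137 × 0.800726799 = 5107145.224 m.

x -8440990 m, y 5107150 m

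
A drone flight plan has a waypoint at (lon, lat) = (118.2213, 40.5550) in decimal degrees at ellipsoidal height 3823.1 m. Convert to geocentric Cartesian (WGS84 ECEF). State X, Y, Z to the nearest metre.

X -2296189 m, Y 4278555 m, Z 4127488 m

WGS84: a = 6378137 m, e² = 0.006694380; N(φ) = a/√(1−e²sin²φ) = 6387181.015 m.
X = (N+h)·cosφ·cosλ = -2296189.082 m; Y = (N+h)·cosφ·sinλ = 4278554.511 m; Z = (N(1−e²)+h)·sinφ = 4127487.831 m.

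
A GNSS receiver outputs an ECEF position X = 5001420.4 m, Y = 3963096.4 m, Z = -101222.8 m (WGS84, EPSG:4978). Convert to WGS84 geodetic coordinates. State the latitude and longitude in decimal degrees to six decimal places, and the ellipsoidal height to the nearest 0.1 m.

lat -0.914900°, lon 38.393100°, h 3920.2 m

λ = atan2(Y, X) = 38.39310017°; p = √(X²+Y²) = 6381249.0 m.
Bowring's method on WGS84 (a = 6378137 m, b = 6356752.314 m) gives φ = -0.91490011°, h = 3920.204 m.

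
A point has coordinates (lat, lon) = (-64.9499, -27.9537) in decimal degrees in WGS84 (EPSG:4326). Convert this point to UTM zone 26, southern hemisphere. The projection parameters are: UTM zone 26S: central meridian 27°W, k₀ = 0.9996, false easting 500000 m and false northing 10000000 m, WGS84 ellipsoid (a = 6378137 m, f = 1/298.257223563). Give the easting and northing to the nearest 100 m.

Zone 26 central meridian λ₀ = 6×26 − 183 = -27°; Δλ = -0.9537°.
Transverse Mercator on WGS84 with k₀ = 0.9996 gives E = 454943.813 m, N = 2796789.221 m.

E 454900 m, N 2796800 m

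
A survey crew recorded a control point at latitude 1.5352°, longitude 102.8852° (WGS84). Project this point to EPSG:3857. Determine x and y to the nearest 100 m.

x 11453100 m, y 170900 m

Web Mercator is spherical with R = a = 6378137 m.
x = R·λ = 6378137 × 1.795685492 = 11453128.074 m.
y = R·ln tan(π/4 + φ/2) = 6378137 × 0.026797501 = 170918.135 m.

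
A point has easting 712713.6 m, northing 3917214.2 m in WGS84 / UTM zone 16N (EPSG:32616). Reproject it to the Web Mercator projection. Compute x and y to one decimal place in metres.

x -9424130.0 m, y 4215041.5 m

Unproject from UTM 16N (λ₀ = -87°) → φ = 35.37559981°, λ = -84.65839975°.
Web Mercator (R = 6378137 m): x = -9424129.951 m, y = 4215041.533 m.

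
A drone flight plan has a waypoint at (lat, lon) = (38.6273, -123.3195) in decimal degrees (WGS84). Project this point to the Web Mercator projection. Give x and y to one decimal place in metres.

Web Mercator is spherical with R = a = 6378137 m.
x = R·λ = 6378137 × -2.152331307 = -13727863.945 m.
y = R·ln tan(π/4 + φ/2) = 6378137 × 0.731941825 = 4668425.236 m.

x -13727863.9 m, y 4668425.2 m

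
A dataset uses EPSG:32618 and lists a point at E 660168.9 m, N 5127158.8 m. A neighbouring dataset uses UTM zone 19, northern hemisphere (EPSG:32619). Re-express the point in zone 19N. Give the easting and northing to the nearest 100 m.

UTM 18N → geographic: φ = 46.27910032°, λ = -72.92100040°.
UTM 19N (λ₀ = -69°) forward: E = 197928.367 m, N = 5132533.961 m.

E 197900 m, N 5132500 m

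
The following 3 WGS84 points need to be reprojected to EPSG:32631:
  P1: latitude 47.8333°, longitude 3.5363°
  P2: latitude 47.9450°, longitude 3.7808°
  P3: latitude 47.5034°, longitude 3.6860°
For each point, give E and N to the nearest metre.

P1: E 540134 m, N 5297912 m; P2: E 558306 m, N 5310482 m; P3: E 551662 m, N 5261336 m

UTM zone 31N: λ₀ = 3°, k₀ = 0.9996.
P1 (47.8333°, 3.5363°) → (540134.221, 5297911.704) m.
P2 (47.9450°, 3.7808°) → (558305.867, 5310482.224) m.
P3 (47.5034°, 3.6860°) → (551661.571, 5261335.632) m.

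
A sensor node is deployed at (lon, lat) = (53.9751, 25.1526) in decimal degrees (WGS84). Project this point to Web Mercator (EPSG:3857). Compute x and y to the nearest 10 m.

x 6008480 m, y 2894500 m

Web Mercator is spherical with R = a = 6378137 m.
x = R·λ = 6378137 × 0.942043209 = 6008480.648 m.
y = R·ln tan(π/4 + φ/2) = 6378137 × 0.453815866 = 2894499.767 m.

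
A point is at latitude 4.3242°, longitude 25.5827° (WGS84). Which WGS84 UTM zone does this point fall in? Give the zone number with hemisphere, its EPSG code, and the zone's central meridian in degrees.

Zone 35N (EPSG:32635), central meridian 27°

UTM zone = ⌊(λ + 180)/6⌋ + 1; 25.5827° ∈ [24°, 30°) → zone 35.
Hemisphere: N (φ ≥ 0).
Central meridian λ₀ = 6×35 − 183 = 27°.
EPSG code: 32635.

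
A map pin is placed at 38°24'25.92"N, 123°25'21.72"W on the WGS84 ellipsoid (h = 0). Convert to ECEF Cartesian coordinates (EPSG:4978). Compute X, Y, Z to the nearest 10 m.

X -2756520 m, Y -4176880 m, Z 3940960 m

WGS84: a = 6378137 m, e² = 0.006694380; N(φ) = a/√(1−e²sin²φ) = 6386392.518 m.
X = (N+h)·cosφ·cosλ = -2756522.431 m; Y = (N+h)·cosφ·sinλ = -4176883.898 m; Z = (N(1−e²)+h)·sinφ = 3940962.346 m.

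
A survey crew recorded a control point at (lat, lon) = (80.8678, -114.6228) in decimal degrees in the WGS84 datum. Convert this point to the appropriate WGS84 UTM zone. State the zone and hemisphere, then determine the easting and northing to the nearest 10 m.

Zone 11N: E 542110 m, N 8979310 m

Longitude -114.6228° lies in the 6° band [-120°, -114°), giving zone 11; latitude is north of the equator, so 11N.
Zone 11 central meridian λ₀ = 6×11 − 183 = -117°; Δλ = +2.3772°.
Transverse Mercator on WGS84 with k₀ = 0.9996 gives E = 542109.389 m, N = 8979310.634 m.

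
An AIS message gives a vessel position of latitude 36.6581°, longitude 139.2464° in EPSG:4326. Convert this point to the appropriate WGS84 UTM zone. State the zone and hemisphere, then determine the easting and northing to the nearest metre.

Zone 54N: E 343269 m, N 4058378 m

Longitude 139.2464° lies in the 6° band [138°, 144°), giving zone 54; latitude is north of the equator, so 54N.
Zone 54 central meridian λ₀ = 6×54 − 183 = 141°; Δλ = -1.7536°.
Transverse Mercator on WGS84 with k₀ = 0.9996 gives E = 343268.663 m, N = 4058377.621 m.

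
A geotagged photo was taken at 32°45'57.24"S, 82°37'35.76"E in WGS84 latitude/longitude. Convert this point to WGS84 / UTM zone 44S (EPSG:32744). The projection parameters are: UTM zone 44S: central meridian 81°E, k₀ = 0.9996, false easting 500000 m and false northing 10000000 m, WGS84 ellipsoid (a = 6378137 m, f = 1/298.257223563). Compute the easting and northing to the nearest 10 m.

Zone 44 central meridian λ₀ = 6×44 − 183 = 81°; Δλ = +1.6266°.
Transverse Mercator on WGS84 with k₀ = 0.9996 gives E = 652358.744 m, N = 6373494.258 m.

E 652360 m, N 6373490 m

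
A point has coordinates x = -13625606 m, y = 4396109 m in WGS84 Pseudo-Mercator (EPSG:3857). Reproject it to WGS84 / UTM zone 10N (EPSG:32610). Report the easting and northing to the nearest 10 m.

Web Mercator inverse (R = 6378137 m) → φ = 36.69089738°, λ = -122.40090125°.
UTM 10N forward: E = 553520.729 m, N = 4060750.697 m.

E 553520 m, N 4060750 m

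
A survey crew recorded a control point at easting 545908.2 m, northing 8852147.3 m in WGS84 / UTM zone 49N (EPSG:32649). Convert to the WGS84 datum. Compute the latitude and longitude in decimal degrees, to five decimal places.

Zone 49N: λ₀ = 111°, k₀ = 0.9996, false easting 500000 m.
Meridian distance M = (N − FN)/k₀ = 8855689.6 m.
Inverse transverse Mercator on WGS84 gives φ = 79.72809987°, λ = 113.30670161°.

lat 79.72810°, lon 113.30670°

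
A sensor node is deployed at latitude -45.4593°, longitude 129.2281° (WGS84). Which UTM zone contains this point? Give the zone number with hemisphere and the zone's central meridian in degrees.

UTM zone = ⌊(λ + 180)/6⌋ + 1; 129.2281° ∈ [126°, 132°) → zone 52.
Hemisphere: S (φ < 0).
Central meridian λ₀ = 6×52 − 183 = 129°.

Zone 52S, central meridian 129°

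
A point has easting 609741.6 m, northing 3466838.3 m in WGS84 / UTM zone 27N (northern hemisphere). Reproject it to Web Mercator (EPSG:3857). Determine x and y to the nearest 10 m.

Unproject from UTM 27N (λ₀ = -21°) → φ = 31.33080016°, λ = -19.84649961°.
Web Mercator (R = 6378137 m): x = -2209302.230 m, y = 3675784.771 m.

x -2209300 m, y 3675780 m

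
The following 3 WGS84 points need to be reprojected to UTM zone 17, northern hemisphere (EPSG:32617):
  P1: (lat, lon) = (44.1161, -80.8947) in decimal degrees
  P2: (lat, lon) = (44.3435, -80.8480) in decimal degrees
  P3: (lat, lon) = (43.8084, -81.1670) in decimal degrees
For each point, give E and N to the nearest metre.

UTM zone 17N: λ₀ = -81°, k₀ = 0.9996.
P1 (44.1161°, -80.8947°) → (508425.854, 4884773.333) m.
P2 (44.3435°, -80.8480°) → (512115.937, 4910037.014) m.
P3 (43.8084°, -81.1670°) → (486567.911, 4850606.160) m.

P1: E 508426 m, N 4884773 m; P2: E 512116 m, N 4910037 m; P3: E 486568 m, N 4850606 m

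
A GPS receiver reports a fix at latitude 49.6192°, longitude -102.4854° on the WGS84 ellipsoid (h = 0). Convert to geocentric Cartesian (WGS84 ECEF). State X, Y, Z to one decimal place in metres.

X -895077.4 m, Y -4042307.4 m, Z 4835456.4 m

WGS84: a = 6378137 m, e² = 0.006694380; N(φ) = a/√(1−e²sin²φ) = 6390561.327 m.
X = (N+h)·cosφ·cosλ = -895077.359 m; Y = (N+h)·cosφ·sinλ = -4042307.404 m; Z = (N(1−e²)+h)·sinφ = 4835456.389 m.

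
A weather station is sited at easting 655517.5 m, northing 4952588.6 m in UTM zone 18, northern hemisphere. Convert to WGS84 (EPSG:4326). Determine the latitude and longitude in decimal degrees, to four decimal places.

Zone 18N: λ₀ = -75°, k₀ = 0.9996, false easting 500000 m.
Meridian distance M = (N − FN)/k₀ = 4954570.4 m.
Inverse transverse Mercator on WGS84 gives φ = 44.70980036°, λ = -73.03670040°.

lat 44.7098°, lon -73.0367°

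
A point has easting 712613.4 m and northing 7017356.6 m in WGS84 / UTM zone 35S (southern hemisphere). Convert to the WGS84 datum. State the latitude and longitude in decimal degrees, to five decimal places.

lat -26.94950°, lon 29.14170°

Zone 35S: λ₀ = 27°, k₀ = 0.9996, false easting 500000 m, false northing 10000000 m.
Meridian distance M = (N − FN)/k₀ = -2983836.9 m.
Inverse transverse Mercator on WGS84 gives φ = -26.94950018°, λ = 29.14170014°.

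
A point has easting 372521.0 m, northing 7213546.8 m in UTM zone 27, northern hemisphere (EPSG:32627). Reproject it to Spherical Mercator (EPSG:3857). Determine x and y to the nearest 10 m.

x -2638950 m, y 9613960 m

Unproject from UTM 27N (λ₀ = -21°) → φ = 65.02119976°, λ = -23.70610004°.
Web Mercator (R = 6378137 m): x = -2638950.985 m, y = 9613957.835 m.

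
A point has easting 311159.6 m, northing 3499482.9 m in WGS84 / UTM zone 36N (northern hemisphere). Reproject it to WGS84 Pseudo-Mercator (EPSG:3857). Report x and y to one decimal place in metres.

Unproject from UTM 36N (λ₀ = 33°) → φ = 31.61500040°, λ = 31.00920037°.
Web Mercator (R = 6378137 m): x = 3451928.395 m, y = 3712878.871 m.

x 3451928.4 m, y 3712878.9 m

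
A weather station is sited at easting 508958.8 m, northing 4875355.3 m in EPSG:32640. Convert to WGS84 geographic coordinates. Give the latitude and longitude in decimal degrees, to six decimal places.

Zone 40N: λ₀ = 57°, k₀ = 0.9996, false easting 500000 m.
Meridian distance M = (N − FN)/k₀ = 4877306.2 m.
Inverse transverse Mercator on WGS84 gives φ = 44.03129957°, λ = 57.11180060°.

lat 44.031300°, lon 57.111801°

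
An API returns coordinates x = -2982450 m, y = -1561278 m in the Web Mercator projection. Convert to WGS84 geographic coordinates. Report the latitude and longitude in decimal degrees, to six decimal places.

lat -13.887196°, lon -26.791804°

R = 6378137 m. λ = x/R = -26.79180419°.
φ = 2·arctan(exp(y/R)) − 90° = 2·arctan(0.78287) − 90° = -13.88719594°.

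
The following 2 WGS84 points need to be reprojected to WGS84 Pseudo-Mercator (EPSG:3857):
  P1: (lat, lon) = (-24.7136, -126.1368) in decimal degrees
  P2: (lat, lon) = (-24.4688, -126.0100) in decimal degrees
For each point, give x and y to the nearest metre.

P1: x -14041484 m, y -2840608 m; P2: x -14027369 m, y -2810638 m

Web Mercator: x = R·λ, y = R·ln tan(π/4+φ/2), R = 6378137 m.
P1 (-24.7136°, -126.1368°) → (-14041484.346, -2840607.626) m.
P2 (-24.4688°, -126.0100°) → (-14027369.035, -2810638.375) m.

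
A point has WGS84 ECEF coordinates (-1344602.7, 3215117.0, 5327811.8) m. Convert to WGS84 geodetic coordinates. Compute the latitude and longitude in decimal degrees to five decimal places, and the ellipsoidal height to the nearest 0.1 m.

lat 56.98700°, lon 112.69530°, h 3220.2 m

λ = atan2(Y, X) = 112.69530003°; p = √(X²+Y²) = 3484958.2 m.
Bowring's method on WGS84 (a = 6378137 m, b = 6356752.314 m) gives φ = 56.98700012°, h = 3220.204 m.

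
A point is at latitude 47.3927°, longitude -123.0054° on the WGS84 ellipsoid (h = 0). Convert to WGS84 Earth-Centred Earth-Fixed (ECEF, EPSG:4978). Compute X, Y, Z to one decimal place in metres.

X -2356263.2 m, Y -3627578.5 m, Z 4671430.0 m

WGS84: a = 6378137 m, e² = 0.006694380; N(φ) = a/√(1−e²sin²φ) = 6389733.470 m.
X = (N+h)·cosφ·cosλ = -2356263.157 m; Y = (N+h)·cosφ·sinλ = -3627578.542 m; Z = (N(1−e²)+h)·sinφ = 4671430.018 m.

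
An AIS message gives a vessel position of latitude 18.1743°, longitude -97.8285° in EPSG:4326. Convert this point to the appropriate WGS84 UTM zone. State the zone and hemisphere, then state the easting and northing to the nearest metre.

Longitude -97.8285° lies in the 6° band [-102°, -96°), giving zone 14; latitude is north of the equator, so 14N.
Zone 14 central meridian λ₀ = 6×14 − 183 = -99°; Δλ = +1.1715°.
Transverse Mercator on WGS84 with k₀ = 0.9996 gives E = 623902.648 m, N = 2009864.722 m.

Zone 14N: E 623903 m, N 2009865 m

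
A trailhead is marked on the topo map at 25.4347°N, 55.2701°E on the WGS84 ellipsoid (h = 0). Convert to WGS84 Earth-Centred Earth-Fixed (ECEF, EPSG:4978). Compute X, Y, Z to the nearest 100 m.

WGS84: a = 6378137 m, e² = 0.006694380; N(φ) = a/√(1−e²sin²φ) = 6382078.548 m.
X = (N+h)·cosφ·cosλ = 3283513.614 m; Y = (N+h)·cosφ·sinλ = 4736712.527 m; Z = (N(1−e²)+h)·sinφ = 2722639.539 m.

X 3283500 m, Y 4736700 m, Z 2722600 m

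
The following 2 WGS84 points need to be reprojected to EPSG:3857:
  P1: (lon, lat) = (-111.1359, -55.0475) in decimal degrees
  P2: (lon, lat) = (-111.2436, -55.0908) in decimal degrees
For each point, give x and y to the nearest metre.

Web Mercator: x = R·λ, y = R·ln tan(π/4+φ/2), R = 6378137 m.
P1 (-55.0475°, -111.1359°) → (-12371591.797, -7371090.357) m.
P2 (-55.0908°, -111.2436°) → (-12383580.906, -7379508.521) m.

P1: x -12371592 m, y -7371090 m; P2: x -12383581 m, y -7379509 m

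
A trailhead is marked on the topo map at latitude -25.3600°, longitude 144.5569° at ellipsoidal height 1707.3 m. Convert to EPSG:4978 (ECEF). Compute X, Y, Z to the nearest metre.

X -4699623 m, Y 3345172 m, Z -2715895 m

WGS84: a = 6378137 m, e² = 0.006694380; N(φ) = a/√(1−e²sin²φ) = 6382056.940 m.
X = (N+h)·cosφ·cosλ = -4699622.834 m; Y = (N+h)·cosφ·sinλ = 3345171.622 m; Z = (N(1−e²)+h)·sinφ = -2715895.358 m.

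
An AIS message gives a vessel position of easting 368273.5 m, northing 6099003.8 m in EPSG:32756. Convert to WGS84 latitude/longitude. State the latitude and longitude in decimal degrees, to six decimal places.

Zone 56S: λ₀ = 153°, k₀ = 0.9996, false easting 500000 m, false northing 10000000 m.
Meridian distance M = (N − FN)/k₀ = -3902557.2 m.
Inverse transverse Mercator on WGS84 gives φ = -35.24339961°, λ = 151.55219958°.

lat -35.243400°, lon 151.552200°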